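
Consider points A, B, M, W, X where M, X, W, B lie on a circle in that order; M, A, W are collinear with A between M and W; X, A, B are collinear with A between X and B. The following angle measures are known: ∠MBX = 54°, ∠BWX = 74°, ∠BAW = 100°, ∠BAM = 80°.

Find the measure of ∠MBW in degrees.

∠MBW = 114°

1. ∠BMW = 46°  [△MAB]
2. ∠BMX = 106°  [cyclic MXWB, opposite ∠M+∠W]
3. ∠BXM = 20°  [△MXB]
4. ∠BWM = 20°  [same arc MB]
5. ∠MBW = 114°  [△MWB]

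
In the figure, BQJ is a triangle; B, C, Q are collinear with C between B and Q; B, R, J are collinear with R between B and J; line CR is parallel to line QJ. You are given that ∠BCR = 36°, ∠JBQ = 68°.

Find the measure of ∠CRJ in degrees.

1. ∠BQJ = 36°  [CR∥QJ, corresponding at C]
2. ∠BJQ = 76°  [△BQJ]
3. ∠BRC = 76°  [CR∥QJ, corresponding at R]
4. ∠CRJ = 104°  [linear pair at R on BJ]

∠CRJ = 104°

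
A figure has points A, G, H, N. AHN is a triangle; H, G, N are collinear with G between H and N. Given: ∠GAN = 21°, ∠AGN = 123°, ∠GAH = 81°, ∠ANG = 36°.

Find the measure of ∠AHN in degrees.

1. ∠AGH = 57°  [linear pair at G on HN]
2. ∠AHG = 42°  [△AHG]
3. ∠AHN = 42°  [G on ray HN]

∠AHN = 42°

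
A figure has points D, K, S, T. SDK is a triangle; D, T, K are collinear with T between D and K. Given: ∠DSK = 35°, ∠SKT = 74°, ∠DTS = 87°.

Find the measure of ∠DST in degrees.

∠DST = 22°

1. ∠DKS = 74°  [T on ray KD]
2. ∠KDS = 71°  [△SDK]
3. ∠SDT = 71°  [T on ray DK]
4. ∠DST = 22°  [△SDT]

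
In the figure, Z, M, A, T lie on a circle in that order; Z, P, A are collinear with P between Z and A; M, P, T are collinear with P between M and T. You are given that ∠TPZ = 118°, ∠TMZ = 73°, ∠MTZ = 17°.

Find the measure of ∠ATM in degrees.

1. ∠APT = 62°  [linear pair at P on ZA]
2. ∠TAZ = 73°  [same arc ZT]
3. ∠ATM = 45°  [△APT]

∠ATM = 45°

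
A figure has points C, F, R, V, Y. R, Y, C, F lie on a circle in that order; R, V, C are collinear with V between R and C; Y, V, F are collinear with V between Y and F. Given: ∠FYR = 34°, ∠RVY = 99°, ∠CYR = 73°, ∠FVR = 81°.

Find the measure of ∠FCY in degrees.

∠FCY = 94°

1. ∠FCR = 34°  [same arc RF]
2. ∠CRY = 47°  [△RVY]
3. ∠CVF = 99°  [vertical angles at V]
4. ∠CVY = 81°  [linear pair at V on RC]
5. ∠RCY = 60°  [△RYC]
6. ∠CFY = 47°  [△CVF]
7. ∠CYF = 39°  [△YVC]
8. ∠FCY = 94°  [△YCF]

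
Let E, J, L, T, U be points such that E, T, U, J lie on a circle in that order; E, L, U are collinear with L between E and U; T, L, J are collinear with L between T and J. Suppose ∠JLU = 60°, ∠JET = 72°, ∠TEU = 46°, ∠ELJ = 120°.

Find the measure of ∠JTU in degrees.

∠JTU = 26°

1. ∠JUT = 108°  [cyclic ETUJ, opposite ∠E+∠U]
2. ∠TJU = 46°  [same arc TU]
3. ∠JTU = 26°  [△TUJ]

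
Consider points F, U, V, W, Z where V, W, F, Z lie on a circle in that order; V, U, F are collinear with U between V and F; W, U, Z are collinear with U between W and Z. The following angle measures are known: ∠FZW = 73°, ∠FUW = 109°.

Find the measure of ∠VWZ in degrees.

∠VWZ = 36°

1. ∠FVW = 73°  [same arc WF]
2. ∠VUW = 71°  [linear pair at U on VF]
3. ∠VWZ = 36°  [△VUW]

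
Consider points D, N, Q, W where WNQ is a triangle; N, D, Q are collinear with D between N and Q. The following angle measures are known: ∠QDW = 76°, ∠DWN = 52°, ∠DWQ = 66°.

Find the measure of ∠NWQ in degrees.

∠NWQ = 118°

1. ∠DQW = 38°  [△WDQ]
2. ∠NDW = 104°  [linear pair at D on NQ]
3. ∠DNW = 24°  [△WND]
4. ∠NQW = 38°  [D on ray QN]
5. ∠QNW = 24°  [D on ray NQ]
6. ∠NWQ = 118°  [△WNQ]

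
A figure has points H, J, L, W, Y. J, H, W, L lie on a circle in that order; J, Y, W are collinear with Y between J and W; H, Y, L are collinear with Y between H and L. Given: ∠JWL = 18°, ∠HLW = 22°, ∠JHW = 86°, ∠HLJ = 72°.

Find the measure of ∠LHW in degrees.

∠LHW = 68°

1. ∠JLW = 94°  [cyclic JHWL, opposite ∠H+∠L]
2. ∠LJW = 68°  [△JWL]
3. ∠LHW = 68°  [same arc WL]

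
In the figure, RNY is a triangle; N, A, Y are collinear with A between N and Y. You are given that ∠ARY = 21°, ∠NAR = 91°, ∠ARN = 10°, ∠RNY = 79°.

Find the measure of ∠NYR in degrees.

1. ∠RAY = 89°  [linear pair at A on NY]
2. ∠AYR = 70°  [△RAY]
3. ∠NYR = 70°  [A on ray YN]

∠NYR = 70°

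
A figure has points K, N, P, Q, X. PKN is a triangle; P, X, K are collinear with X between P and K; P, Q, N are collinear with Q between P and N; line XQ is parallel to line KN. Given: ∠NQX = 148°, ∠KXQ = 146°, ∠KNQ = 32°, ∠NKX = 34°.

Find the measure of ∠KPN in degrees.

∠KPN = 114°

1. ∠KNP = 32°  [Q on ray NP]
2. ∠NKP = 34°  [X on ray KP]
3. ∠KPN = 114°  [△PKN]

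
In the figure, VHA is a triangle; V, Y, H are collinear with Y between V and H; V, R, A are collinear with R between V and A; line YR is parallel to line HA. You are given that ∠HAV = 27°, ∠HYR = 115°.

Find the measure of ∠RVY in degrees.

∠RVY = 88°

1. ∠VRY = 27°  [YR∥HA, corresponding at R]
2. ∠RYV = 65°  [linear pair at Y on VH]
3. ∠RVY = 88°  [△VYR]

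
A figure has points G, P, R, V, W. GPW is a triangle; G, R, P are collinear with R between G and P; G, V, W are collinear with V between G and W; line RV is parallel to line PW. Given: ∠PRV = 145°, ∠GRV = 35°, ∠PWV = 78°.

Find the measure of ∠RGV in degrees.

∠RGV = 67°

1. ∠GPW = 35°  [RV∥PW, corresponding at R]
2. ∠GWP = 78°  [V on ray WG]
3. ∠PGW = 67°  [△GPW]
4. ∠RGV = 67°  [R on GP, V on GW]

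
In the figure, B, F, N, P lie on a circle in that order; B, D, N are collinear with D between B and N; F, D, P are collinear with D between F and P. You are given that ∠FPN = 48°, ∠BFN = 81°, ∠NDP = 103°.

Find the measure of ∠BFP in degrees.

1. ∠FBN = 48°  [same arc FN]
2. ∠BDF = 103°  [vertical angles at D]
3. ∠BFP = 29°  [△BDF]

∠BFP = 29°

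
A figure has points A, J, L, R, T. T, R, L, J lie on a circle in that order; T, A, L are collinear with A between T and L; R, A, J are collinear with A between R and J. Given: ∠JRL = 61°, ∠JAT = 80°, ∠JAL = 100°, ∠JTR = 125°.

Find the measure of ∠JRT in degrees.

1. ∠JTL = 61°  [same arc LJ]
2. ∠RJT = 39°  [△TAJ]
3. ∠JRT = 16°  [△TRJ]

∠JRT = 16°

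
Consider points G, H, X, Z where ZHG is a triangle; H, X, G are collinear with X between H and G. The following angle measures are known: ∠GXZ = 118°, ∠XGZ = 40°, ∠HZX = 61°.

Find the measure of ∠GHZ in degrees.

∠GHZ = 57°

1. ∠HXZ = 62°  [linear pair at X on HG]
2. ∠XHZ = 57°  [△ZHX]
3. ∠GHZ = 57°  [X on ray HG]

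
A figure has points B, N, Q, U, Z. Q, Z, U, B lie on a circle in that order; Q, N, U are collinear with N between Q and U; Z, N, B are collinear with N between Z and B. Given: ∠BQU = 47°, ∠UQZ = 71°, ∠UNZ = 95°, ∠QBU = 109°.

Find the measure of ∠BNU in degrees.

∠BNU = 85°

1. ∠BUQ = 24°  [△QUB]
2. ∠UBZ = 71°  [same arc ZU]
3. ∠BNU = 85°  [△UNB]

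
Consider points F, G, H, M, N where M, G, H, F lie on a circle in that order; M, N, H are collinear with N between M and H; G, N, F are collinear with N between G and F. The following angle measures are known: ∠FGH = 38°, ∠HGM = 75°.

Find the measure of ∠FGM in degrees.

1. ∠FMH = 38°  [same arc HF]
2. ∠HFM = 105°  [cyclic MGHF, opposite ∠G+∠F]
3. ∠FHM = 37°  [△MHF]
4. ∠FGM = 37°  [same arc MF]

∠FGM = 37°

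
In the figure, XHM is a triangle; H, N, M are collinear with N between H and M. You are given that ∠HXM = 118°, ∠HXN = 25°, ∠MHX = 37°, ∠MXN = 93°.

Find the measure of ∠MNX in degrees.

1. ∠HMX = 25°  [△XHM]
2. ∠NMX = 25°  [N on ray MH]
3. ∠MNX = 62°  [△XNM]

∠MNX = 62°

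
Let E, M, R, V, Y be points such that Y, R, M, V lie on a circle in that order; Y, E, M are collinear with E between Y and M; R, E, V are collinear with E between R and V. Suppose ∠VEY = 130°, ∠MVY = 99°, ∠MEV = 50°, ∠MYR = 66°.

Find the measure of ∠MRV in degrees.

∠MRV = 17°

1. ∠MER = 130°  [vertical angles at E]
2. ∠MRY = 81°  [cyclic YRMV, opposite ∠R+∠V]
3. ∠RMY = 33°  [△YRM]
4. ∠MRV = 17°  [△REM]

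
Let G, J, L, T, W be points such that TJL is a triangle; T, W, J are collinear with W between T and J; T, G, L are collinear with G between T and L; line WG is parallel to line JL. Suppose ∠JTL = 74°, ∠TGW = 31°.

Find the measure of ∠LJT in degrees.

∠LJT = 75°

1. ∠GTW = 74°  [W on TJ, G on TL]
2. ∠GWT = 75°  [△TWG]
3. ∠LJT = 75°  [WG∥JL, corresponding at W]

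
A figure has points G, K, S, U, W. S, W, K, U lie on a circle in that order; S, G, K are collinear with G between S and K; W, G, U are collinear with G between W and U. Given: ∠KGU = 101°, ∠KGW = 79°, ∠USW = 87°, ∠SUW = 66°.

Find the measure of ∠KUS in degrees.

∠KUS = 118°

1. ∠SGU = 79°  [linear pair at G on SK]
2. ∠SWU = 27°  [△SWU]
3. ∠KSU = 35°  [△SGU]
4. ∠SKU = 27°  [same arc SU]
5. ∠KUS = 118°  [△SKU]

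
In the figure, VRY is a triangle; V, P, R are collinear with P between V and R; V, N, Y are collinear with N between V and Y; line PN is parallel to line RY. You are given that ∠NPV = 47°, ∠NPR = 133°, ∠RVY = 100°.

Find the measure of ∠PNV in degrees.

∠PNV = 33°

1. ∠VRY = 47°  [PN∥RY, corresponding at P]
2. ∠RYV = 33°  [△VRY]
3. ∠PNV = 33°  [PN∥RY, corresponding at N]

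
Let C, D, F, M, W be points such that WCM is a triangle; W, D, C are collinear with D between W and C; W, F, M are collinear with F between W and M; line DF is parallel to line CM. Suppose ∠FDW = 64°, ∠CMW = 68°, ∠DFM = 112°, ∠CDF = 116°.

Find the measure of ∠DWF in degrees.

1. ∠MCW = 64°  [DF∥CM, corresponding at D]
2. ∠CWM = 48°  [△WCM]
3. ∠DWF = 48°  [D on WC, F on WM]

∠DWF = 48°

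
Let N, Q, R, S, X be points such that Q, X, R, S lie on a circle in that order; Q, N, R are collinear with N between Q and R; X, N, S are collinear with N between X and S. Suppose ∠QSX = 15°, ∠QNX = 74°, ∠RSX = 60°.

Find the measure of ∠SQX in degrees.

1. ∠RQX = 60°  [same arc XR]
2. ∠QXS = 46°  [△QNX]
3. ∠SQX = 119°  [△QXS]

∠SQX = 119°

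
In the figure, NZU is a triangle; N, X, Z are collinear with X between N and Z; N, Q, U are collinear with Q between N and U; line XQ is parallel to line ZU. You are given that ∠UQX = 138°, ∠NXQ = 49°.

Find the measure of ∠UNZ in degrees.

1. ∠NQX = 42°  [linear pair at Q on NU]
2. ∠QNX = 89°  [△NXQ]
3. ∠UNZ = 89°  [X on NZ, Q on NU]

∠UNZ = 89°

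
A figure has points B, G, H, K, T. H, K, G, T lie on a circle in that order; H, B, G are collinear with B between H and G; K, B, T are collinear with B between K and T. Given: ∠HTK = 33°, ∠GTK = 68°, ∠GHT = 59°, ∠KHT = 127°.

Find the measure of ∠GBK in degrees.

∠GBK = 88°

1. ∠HGK = 33°  [same arc HK]
2. ∠GKT = 59°  [same arc GT]
3. ∠GBK = 88°  [△KBG]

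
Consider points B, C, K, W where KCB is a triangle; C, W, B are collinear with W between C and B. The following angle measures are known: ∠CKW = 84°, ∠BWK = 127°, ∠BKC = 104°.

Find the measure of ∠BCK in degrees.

1. ∠CWK = 53°  [linear pair at W on CB]
2. ∠KCW = 43°  [△KCW]
3. ∠BCK = 43°  [W on ray CB]

∠BCK = 43°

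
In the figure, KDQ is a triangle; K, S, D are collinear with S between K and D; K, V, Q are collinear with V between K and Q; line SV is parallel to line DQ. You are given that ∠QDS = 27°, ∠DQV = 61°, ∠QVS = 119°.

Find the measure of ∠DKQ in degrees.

1. ∠KDQ = 27°  [S on ray DK]
2. ∠DQK = 61°  [V on ray QK]
3. ∠DKQ = 92°  [△KDQ]

∠DKQ = 92°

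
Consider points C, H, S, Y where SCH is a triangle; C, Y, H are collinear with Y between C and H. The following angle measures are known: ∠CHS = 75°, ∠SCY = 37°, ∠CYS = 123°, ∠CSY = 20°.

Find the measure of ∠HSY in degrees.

1. ∠SHY = 75°  [Y on ray HC]
2. ∠HYS = 57°  [linear pair at Y on CH]
3. ∠HSY = 48°  [△SYH]

∠HSY = 48°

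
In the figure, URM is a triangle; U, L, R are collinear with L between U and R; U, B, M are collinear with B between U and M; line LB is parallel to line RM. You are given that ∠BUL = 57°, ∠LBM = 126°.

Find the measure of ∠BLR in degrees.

∠BLR = 111°

1. ∠LBU = 54°  [linear pair at B on UM]
2. ∠BLU = 69°  [△ULB]
3. ∠BLR = 111°  [linear pair at L on UR]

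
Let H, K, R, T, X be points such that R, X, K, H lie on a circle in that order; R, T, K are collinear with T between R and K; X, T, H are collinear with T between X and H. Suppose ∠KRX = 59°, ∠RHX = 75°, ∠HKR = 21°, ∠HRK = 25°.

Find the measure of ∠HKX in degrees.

1. ∠KHX = 59°  [same arc XK]
2. ∠HXK = 25°  [same arc KH]
3. ∠HKX = 96°  [△XKH]

∠HKX = 96°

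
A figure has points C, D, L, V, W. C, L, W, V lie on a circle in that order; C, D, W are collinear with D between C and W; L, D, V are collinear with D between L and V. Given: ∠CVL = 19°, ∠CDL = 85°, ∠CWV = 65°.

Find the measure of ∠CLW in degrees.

1. ∠CWL = 19°  [same arc CL]
2. ∠CLV = 65°  [same arc CV]
3. ∠LCW = 30°  [△CDL]
4. ∠CLW = 131°  [△CLW]

∠CLW = 131°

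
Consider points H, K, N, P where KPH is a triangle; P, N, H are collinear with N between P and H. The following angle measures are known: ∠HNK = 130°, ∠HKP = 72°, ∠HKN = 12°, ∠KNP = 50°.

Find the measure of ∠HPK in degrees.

1. ∠KHN = 38°  [△KNH]
2. ∠KHP = 38°  [N on ray HP]
3. ∠HPK = 70°  [△KPH]

∠HPK = 70°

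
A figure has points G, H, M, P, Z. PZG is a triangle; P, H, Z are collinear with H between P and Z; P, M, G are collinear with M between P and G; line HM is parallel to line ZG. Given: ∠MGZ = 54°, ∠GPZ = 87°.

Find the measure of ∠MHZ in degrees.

∠MHZ = 141°

1. ∠PGZ = 54°  [M on ray GP]
2. ∠GZP = 39°  [△PZG]
3. ∠MHP = 39°  [HM∥ZG, corresponding at H]
4. ∠MHZ = 141°  [linear pair at H on PZ]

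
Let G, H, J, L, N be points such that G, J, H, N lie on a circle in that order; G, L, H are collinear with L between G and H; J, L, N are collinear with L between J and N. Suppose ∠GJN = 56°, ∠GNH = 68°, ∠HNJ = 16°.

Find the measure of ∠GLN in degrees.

∠GLN = 72°

1. ∠GHN = 56°  [same arc GN]
2. ∠HLN = 108°  [△HLN]
3. ∠GLN = 72°  [linear pair at L on GH]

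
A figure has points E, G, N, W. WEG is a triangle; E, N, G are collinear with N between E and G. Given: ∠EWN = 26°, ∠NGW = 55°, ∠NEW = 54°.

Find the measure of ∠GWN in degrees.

∠GWN = 45°

1. ∠ENW = 100°  [△WEN]
2. ∠GNW = 80°  [linear pair at N on EG]
3. ∠GWN = 45°  [△WNG]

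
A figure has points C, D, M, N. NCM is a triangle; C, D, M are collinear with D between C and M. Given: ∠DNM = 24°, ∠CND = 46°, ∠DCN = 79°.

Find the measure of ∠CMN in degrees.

∠CMN = 31°

1. ∠CDN = 55°  [△NCD]
2. ∠MDN = 125°  [linear pair at D on CM]
3. ∠DMN = 31°  [△NDM]
4. ∠CMN = 31°  [D on ray MC]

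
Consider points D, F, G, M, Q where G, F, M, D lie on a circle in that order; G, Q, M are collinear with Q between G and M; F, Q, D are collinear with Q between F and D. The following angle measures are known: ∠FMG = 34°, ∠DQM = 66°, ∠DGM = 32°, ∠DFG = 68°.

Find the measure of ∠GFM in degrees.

1. ∠FQG = 66°  [vertical angles at Q]
2. ∠FGM = 46°  [△GQF]
3. ∠GFM = 100°  [△GFM]

∠GFM = 100°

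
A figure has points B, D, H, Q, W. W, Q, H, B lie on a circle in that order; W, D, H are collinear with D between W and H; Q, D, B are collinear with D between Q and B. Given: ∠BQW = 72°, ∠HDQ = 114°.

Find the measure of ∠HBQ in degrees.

∠HBQ = 42°

1. ∠BHW = 72°  [same arc WB]
2. ∠BDW = 114°  [vertical angles at D]
3. ∠BDH = 66°  [linear pair at D on WH]
4. ∠HBQ = 42°  [△HDB]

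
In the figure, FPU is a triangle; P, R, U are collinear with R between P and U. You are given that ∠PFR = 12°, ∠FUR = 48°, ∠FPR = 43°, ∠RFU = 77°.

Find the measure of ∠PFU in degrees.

∠PFU = 89°

1. ∠FUP = 48°  [R on ray UP]
2. ∠FPU = 43°  [R on ray PU]
3. ∠PFU = 89°  [△FPU]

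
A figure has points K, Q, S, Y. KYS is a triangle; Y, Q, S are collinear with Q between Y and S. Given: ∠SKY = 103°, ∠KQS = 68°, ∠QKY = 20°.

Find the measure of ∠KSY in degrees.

∠KSY = 29°

1. ∠KQY = 112°  [linear pair at Q on YS]
2. ∠KYQ = 48°  [△KYQ]
3. ∠KYS = 48°  [Q on ray YS]
4. ∠KSY = 29°  [△KYS]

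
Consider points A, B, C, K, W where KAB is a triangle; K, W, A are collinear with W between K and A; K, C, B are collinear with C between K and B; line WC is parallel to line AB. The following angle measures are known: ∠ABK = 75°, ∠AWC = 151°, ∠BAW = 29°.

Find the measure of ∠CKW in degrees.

∠CKW = 76°

1. ∠KCW = 75°  [WC∥AB, corresponding at C]
2. ∠CWK = 29°  [linear pair at W on KA]
3. ∠CKW = 76°  [△KWC]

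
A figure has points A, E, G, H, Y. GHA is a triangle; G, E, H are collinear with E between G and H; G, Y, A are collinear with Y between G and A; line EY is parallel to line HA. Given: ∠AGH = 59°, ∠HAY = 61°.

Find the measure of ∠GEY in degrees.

1. ∠GAH = 61°  [Y on ray AG]
2. ∠AHG = 60°  [△GHA]
3. ∠GEY = 60°  [EY∥HA, corresponding at E]

∠GEY = 60°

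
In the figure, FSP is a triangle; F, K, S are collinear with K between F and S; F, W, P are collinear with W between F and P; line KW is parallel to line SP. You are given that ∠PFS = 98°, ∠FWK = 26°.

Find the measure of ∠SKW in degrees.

1. ∠KFW = 98°  [K on FS, W on FP]
2. ∠FKW = 56°  [△FKW]
3. ∠SKW = 124°  [linear pair at K on FS]

∠SKW = 124°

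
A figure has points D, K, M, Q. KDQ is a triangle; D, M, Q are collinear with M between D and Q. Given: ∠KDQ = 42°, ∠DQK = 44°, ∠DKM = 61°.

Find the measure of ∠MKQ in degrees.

1. ∠KDM = 42°  [M on ray DQ]
2. ∠KQM = 44°  [M on ray QD]
3. ∠DMK = 77°  [△KDM]
4. ∠KMQ = 103°  [linear pair at M on DQ]
5. ∠MKQ = 33°  [△KMQ]

∠MKQ = 33°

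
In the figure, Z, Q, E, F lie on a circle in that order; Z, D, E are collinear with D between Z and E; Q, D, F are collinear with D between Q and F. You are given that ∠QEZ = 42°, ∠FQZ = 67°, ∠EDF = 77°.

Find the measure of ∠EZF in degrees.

1. ∠QFZ = 42°  [same arc ZQ]
2. ∠FDZ = 103°  [linear pair at D on ZE]
3. ∠EZF = 35°  [△ZDF]

∠EZF = 35°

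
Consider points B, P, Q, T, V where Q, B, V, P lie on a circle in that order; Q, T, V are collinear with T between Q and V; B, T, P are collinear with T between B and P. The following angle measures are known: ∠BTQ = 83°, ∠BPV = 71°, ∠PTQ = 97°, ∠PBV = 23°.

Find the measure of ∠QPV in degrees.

∠QPV = 131°

1. ∠PTV = 83°  [vertical angles at T]
2. ∠PVQ = 26°  [△VTP]
3. ∠PQV = 23°  [same arc VP]
4. ∠QPV = 131°  [△QVP]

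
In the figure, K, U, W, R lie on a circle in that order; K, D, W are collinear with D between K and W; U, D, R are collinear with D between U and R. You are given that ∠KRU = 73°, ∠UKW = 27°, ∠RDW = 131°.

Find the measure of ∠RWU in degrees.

∠RWU = 95°

1. ∠KWU = 73°  [same arc KU]
2. ∠URW = 27°  [same arc UW]
3. ∠KDU = 131°  [vertical angles at D]
4. ∠UDW = 49°  [linear pair at D on KW]
5. ∠RUW = 58°  [△UDW]
6. ∠RWU = 95°  [△UWR]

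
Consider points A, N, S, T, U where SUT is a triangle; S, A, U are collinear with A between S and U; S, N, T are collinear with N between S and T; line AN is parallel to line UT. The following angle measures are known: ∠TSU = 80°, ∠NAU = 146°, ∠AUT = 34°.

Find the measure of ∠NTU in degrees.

1. ∠SUT = 34°  [A on ray US]
2. ∠STU = 66°  [△SUT]
3. ∠NTU = 66°  [N on ray TS]

∠NTU = 66°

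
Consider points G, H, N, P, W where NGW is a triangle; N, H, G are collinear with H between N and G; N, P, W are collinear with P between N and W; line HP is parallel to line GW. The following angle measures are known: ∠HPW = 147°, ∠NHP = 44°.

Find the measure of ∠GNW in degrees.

∠GNW = 103°

1. ∠HPN = 33°  [linear pair at P on NW]
2. ∠HNP = 103°  [△NHP]
3. ∠GNW = 103°  [H on NG, P on NW]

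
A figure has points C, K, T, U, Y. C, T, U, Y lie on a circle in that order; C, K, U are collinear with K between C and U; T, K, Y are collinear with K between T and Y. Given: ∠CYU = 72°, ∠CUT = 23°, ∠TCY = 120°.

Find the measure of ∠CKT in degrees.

1. ∠CTU = 108°  [cyclic CTUY, opposite ∠T+∠Y]
2. ∠CYT = 23°  [same arc CT]
3. ∠TCU = 49°  [△CTU]
4. ∠CTY = 37°  [△CTY]
5. ∠CKT = 94°  [△CKT]

∠CKT = 94°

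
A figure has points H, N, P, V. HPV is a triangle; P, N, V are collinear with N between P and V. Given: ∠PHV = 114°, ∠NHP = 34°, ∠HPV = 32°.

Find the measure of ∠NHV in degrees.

1. ∠HVP = 34°  [△HPV]
2. ∠HPN = 32°  [N on ray PV]
3. ∠HVN = 34°  [N on ray VP]
4. ∠HNP = 114°  [△HPN]
5. ∠HNV = 66°  [linear pair at N on PV]
6. ∠NHV = 80°  [△HNV]

∠NHV = 80°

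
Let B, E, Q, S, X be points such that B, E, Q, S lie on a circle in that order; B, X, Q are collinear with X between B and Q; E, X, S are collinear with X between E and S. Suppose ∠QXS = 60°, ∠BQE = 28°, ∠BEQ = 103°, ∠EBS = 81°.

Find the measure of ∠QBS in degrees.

1. ∠BXS = 120°  [linear pair at X on BQ]
2. ∠BSE = 28°  [same arc BE]
3. ∠QBS = 32°  [△BXS]

∠QBS = 32°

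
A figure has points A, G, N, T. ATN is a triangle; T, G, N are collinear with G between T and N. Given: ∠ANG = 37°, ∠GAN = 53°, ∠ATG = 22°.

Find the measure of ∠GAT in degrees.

∠GAT = 68°

1. ∠AGN = 90°  [△AGN]
2. ∠AGT = 90°  [linear pair at G on TN]
3. ∠GAT = 68°  [△ATG]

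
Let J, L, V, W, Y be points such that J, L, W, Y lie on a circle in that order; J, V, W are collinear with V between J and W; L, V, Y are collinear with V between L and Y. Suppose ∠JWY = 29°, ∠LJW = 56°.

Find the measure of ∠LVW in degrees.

1. ∠JLY = 29°  [same arc JY]
2. ∠JVL = 95°  [△JVL]
3. ∠LVW = 85°  [linear pair at V on JW]

∠LVW = 85°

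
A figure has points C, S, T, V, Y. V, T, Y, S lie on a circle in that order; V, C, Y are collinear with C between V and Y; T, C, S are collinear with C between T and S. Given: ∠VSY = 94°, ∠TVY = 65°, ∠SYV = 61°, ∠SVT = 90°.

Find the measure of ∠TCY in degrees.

∠TCY = 126°

1. ∠VTY = 86°  [cyclic VTYS, opposite ∠T+∠S]
2. ∠SVY = 25°  [△VYS]
3. ∠TYV = 29°  [△VTY]
4. ∠STY = 25°  [same arc YS]
5. ∠TCY = 126°  [△TCY]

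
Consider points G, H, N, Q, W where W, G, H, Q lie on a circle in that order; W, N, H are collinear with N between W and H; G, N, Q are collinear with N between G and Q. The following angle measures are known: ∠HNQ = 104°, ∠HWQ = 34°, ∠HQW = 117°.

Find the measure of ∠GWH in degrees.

1. ∠GNW = 104°  [vertical angles at N]
2. ∠HGQ = 34°  [same arc HQ]
3. ∠HGW = 63°  [cyclic WGHQ, opposite ∠G+∠Q]
4. ∠GNH = 76°  [linear pair at N on WH]
5. ∠GHW = 70°  [△GNH]
6. ∠GWH = 47°  [△WGH]

∠GWH = 47°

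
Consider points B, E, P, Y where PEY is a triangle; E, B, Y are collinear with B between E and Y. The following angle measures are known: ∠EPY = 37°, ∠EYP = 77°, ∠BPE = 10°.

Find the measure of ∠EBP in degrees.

∠EBP = 104°

1. ∠PEY = 66°  [△PEY]
2. ∠BEP = 66°  [B on ray EY]
3. ∠EBP = 104°  [△PEB]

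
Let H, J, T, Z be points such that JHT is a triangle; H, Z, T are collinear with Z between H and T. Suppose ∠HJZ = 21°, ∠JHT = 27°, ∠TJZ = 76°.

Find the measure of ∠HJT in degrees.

∠HJT = 97°

1. ∠JHZ = 27°  [Z on ray HT]
2. ∠HZJ = 132°  [△JHZ]
3. ∠JZT = 48°  [linear pair at Z on HT]
4. ∠JTZ = 56°  [△JZT]
5. ∠HTJ = 56°  [Z on ray TH]
6. ∠HJT = 97°  [△JHT]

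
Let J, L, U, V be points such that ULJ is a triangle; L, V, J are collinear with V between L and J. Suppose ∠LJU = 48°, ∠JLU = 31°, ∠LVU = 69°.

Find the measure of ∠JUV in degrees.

∠JUV = 21°

1. ∠UJV = 48°  [V on ray JL]
2. ∠JVU = 111°  [linear pair at V on LJ]
3. ∠JUV = 21°  [△UVJ]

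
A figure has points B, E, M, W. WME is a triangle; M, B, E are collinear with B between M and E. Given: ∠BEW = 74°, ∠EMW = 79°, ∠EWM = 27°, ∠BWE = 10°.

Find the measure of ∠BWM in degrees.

∠BWM = 17°

1. ∠EBW = 96°  [△WBE]
2. ∠BMW = 79°  [B on ray ME]
3. ∠MBW = 84°  [linear pair at B on ME]
4. ∠BWM = 17°  [△WMB]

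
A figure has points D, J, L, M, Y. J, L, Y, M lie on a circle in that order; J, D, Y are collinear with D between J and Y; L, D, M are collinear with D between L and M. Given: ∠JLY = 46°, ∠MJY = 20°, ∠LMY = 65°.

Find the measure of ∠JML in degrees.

∠JML = 69°

1. ∠JMY = 134°  [cyclic JLYM, opposite ∠L+∠M]
2. ∠MLY = 20°  [same arc YM]
3. ∠JYM = 26°  [△JYM]
4. ∠LYM = 95°  [△LYM]
5. ∠JLM = 26°  [same arc JM]
6. ∠LJM = 85°  [cyclic JLYM, opposite ∠J+∠Y]
7. ∠JML = 69°  [△JLM]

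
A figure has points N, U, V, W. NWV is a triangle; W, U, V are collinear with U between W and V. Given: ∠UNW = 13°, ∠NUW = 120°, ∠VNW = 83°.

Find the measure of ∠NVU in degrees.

1. ∠NWU = 47°  [△NWU]
2. ∠NWV = 47°  [U on ray WV]
3. ∠NVW = 50°  [△NWV]
4. ∠NVU = 50°  [U on ray VW]

∠NVU = 50°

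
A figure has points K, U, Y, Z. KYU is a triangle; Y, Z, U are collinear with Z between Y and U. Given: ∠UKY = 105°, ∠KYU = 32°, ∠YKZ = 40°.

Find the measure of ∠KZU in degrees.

1. ∠KYZ = 32°  [Z on ray YU]
2. ∠KZY = 108°  [△KYZ]
3. ∠KZU = 72°  [linear pair at Z on YU]

∠KZU = 72°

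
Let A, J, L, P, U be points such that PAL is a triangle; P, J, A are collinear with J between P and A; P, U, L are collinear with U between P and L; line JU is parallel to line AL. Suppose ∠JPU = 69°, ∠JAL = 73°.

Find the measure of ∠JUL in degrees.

∠JUL = 142°

1. ∠APL = 69°  [J on PA, U on PL]
2. ∠LAP = 73°  [J on ray AP]
3. ∠ALP = 38°  [△PAL]
4. ∠JUP = 38°  [JU∥AL, corresponding at U]
5. ∠JUL = 142°  [linear pair at U on PL]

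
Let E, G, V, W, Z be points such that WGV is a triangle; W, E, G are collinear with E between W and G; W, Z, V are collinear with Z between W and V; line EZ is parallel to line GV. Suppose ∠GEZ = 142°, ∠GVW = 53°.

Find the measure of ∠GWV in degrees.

∠GWV = 89°

1. ∠WEZ = 38°  [linear pair at E on WG]
2. ∠EZW = 53°  [EZ∥GV, corresponding at Z]
3. ∠EWZ = 89°  [△WEZ]
4. ∠GWV = 89°  [E on WG, Z on WV]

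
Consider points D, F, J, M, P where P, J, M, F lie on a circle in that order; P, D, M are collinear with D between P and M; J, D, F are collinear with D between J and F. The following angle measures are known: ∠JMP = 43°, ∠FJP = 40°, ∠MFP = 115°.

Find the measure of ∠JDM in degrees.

1. ∠JFP = 43°  [same arc PJ]
2. ∠FMP = 40°  [same arc PF]
3. ∠FPM = 25°  [△PMF]
4. ∠FDP = 112°  [△PDF]
5. ∠JDM = 112°  [vertical angles at D]

∠JDM = 112°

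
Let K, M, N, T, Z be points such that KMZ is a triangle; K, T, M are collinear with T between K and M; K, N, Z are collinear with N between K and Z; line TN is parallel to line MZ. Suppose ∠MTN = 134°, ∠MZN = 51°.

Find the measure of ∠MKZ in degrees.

∠MKZ = 83°

1. ∠KTN = 46°  [linear pair at T on KM]
2. ∠KZM = 51°  [N on ray ZK]
3. ∠KMZ = 46°  [TN∥MZ, corresponding at T]
4. ∠MKZ = 83°  [△KMZ]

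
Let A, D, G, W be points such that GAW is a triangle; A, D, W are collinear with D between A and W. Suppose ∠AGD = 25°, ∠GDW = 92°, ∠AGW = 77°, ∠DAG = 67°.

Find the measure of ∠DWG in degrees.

1. ∠GAW = 67°  [D on ray AW]
2. ∠AWG = 36°  [△GAW]
3. ∠DWG = 36°  [D on ray WA]

∠DWG = 36°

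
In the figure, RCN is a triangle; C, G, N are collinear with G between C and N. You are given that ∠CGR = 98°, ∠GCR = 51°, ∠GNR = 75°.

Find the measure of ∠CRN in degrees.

∠CRN = 54°

1. ∠NCR = 51°  [G on ray CN]
2. ∠CNR = 75°  [G on ray NC]
3. ∠CRN = 54°  [△RCN]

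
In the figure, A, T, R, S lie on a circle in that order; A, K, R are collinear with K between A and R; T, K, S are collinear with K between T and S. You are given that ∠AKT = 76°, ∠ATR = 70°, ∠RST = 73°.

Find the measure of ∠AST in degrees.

∠AST = 37°

1. ∠RKS = 76°  [vertical angles at K]
2. ∠ASR = 110°  [cyclic ATRS, opposite ∠T+∠S]
3. ∠ARS = 31°  [△RKS]
4. ∠AKS = 104°  [linear pair at K on AR]
5. ∠RAS = 39°  [△ARS]
6. ∠AST = 37°  [△AKS]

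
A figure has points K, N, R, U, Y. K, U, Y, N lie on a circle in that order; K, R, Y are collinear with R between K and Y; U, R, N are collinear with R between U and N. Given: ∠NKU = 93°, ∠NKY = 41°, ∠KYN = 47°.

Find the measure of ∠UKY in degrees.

∠UKY = 52°

1. ∠NYU = 87°  [cyclic KUYN, opposite ∠K+∠Y]
2. ∠NUY = 41°  [same arc YN]
3. ∠UNY = 52°  [△UYN]
4. ∠UKY = 52°  [same arc UY]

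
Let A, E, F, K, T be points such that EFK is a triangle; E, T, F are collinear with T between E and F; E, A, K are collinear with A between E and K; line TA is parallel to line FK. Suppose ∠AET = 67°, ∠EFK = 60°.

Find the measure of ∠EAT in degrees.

∠EAT = 53°

1. ∠FEK = 67°  [T on EF, A on EK]
2. ∠EKF = 53°  [△EFK]
3. ∠EAT = 53°  [TA∥FK, corresponding at A]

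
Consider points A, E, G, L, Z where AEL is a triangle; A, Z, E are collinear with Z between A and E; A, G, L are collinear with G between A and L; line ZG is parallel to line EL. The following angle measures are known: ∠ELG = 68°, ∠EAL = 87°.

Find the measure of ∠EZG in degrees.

1. ∠ALE = 68°  [G on ray LA]
2. ∠AEL = 25°  [△AEL]
3. ∠AZG = 25°  [ZG∥EL, corresponding at Z]
4. ∠EZG = 155°  [linear pair at Z on AE]

∠EZG = 155°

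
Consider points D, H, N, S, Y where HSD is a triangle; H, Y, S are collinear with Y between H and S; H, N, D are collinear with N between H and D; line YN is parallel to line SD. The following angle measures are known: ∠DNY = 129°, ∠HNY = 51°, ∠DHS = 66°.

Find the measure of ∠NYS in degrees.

∠NYS = 117°

1. ∠HDS = 51°  [YN∥SD, corresponding at N]
2. ∠DSH = 63°  [△HSD]
3. ∠HYN = 63°  [YN∥SD, corresponding at Y]
4. ∠NYS = 117°  [linear pair at Y on HS]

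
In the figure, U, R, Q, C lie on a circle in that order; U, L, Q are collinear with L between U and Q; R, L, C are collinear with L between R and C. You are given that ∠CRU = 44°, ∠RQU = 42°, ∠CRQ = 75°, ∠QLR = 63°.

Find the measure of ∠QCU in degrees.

1. ∠CQU = 44°  [same arc UC]
2. ∠CUQ = 75°  [same arc QC]
3. ∠QCU = 61°  [△UQC]

∠QCU = 61°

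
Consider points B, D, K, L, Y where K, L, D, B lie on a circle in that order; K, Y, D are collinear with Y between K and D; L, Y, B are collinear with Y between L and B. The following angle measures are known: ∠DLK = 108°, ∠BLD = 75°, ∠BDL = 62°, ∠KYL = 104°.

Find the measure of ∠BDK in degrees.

1. ∠DBK = 72°  [cyclic KLDB, opposite ∠L+∠B]
2. ∠BKD = 75°  [same arc DB]
3. ∠BDK = 33°  [△KDB]

∠BDK = 33°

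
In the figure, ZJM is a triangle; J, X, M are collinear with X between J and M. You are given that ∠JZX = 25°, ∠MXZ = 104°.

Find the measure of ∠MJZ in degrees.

∠MJZ = 79°

1. ∠JXZ = 76°  [linear pair at X on JM]
2. ∠XJZ = 79°  [△ZJX]
3. ∠MJZ = 79°  [X on ray JM]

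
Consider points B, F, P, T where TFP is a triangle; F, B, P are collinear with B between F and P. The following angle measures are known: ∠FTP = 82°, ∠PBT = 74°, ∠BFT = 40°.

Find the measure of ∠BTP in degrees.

∠BTP = 48°

1. ∠PFT = 40°  [B on ray FP]
2. ∠FPT = 58°  [△TFP]
3. ∠BPT = 58°  [B on ray PF]
4. ∠BTP = 48°  [△TBP]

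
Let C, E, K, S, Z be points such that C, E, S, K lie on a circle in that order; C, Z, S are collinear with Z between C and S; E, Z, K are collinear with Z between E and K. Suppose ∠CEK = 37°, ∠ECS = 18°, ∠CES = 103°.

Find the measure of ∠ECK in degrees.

∠ECK = 84°

1. ∠CSE = 59°  [△CES]
2. ∠CKE = 59°  [same arc CE]
3. ∠ECK = 84°  [△CEK]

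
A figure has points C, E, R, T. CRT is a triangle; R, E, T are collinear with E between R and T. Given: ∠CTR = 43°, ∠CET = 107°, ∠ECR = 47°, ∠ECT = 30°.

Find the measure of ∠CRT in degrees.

1. ∠CER = 73°  [linear pair at E on RT]
2. ∠CRE = 60°  [△CRE]
3. ∠CRT = 60°  [E on ray RT]

∠CRT = 60°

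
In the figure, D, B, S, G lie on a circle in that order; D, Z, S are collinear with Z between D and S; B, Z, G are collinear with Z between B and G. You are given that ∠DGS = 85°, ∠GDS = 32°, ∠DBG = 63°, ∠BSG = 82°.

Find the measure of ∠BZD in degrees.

∠BZD = 51°

1. ∠DSG = 63°  [△DSG]
2. ∠GBS = 32°  [same arc SG]
3. ∠BGS = 66°  [△BSG]
4. ∠GZS = 51°  [△SZG]
5. ∠BZD = 51°  [vertical angles at Z]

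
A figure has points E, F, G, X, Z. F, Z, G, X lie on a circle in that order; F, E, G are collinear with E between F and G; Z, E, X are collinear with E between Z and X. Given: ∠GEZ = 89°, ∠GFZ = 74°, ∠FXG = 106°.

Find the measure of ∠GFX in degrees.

∠GFX = 59°

1. ∠FEX = 89°  [vertical angles at E]
2. ∠GXZ = 74°  [same arc ZG]
3. ∠GEX = 91°  [linear pair at E on FG]
4. ∠FGX = 15°  [△GEX]
5. ∠GFX = 59°  [△FGX]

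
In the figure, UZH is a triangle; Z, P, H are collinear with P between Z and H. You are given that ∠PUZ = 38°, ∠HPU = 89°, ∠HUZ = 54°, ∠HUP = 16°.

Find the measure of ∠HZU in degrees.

1. ∠PHU = 75°  [△UPH]
2. ∠UHZ = 75°  [P on ray HZ]
3. ∠HZU = 51°  [△UZH]

∠HZU = 51°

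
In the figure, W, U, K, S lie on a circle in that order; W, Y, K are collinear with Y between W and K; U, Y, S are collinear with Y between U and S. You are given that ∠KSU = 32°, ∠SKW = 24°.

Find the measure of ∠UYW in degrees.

∠UYW = 124°

1. ∠KWU = 32°  [same arc UK]
2. ∠SUW = 24°  [same arc WS]
3. ∠UYW = 124°  [△WYU]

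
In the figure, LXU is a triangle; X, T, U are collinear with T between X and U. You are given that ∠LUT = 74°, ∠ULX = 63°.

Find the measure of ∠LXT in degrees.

1. ∠LUX = 74°  [T on ray UX]
2. ∠LXU = 43°  [△LXU]
3. ∠LXT = 43°  [T on ray XU]

∠LXT = 43°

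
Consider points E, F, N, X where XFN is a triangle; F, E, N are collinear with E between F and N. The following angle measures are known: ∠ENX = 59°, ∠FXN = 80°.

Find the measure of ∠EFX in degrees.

∠EFX = 41°

1. ∠FNX = 59°  [E on ray NF]
2. ∠NFX = 41°  [△XFN]
3. ∠EFX = 41°  [E on ray FN]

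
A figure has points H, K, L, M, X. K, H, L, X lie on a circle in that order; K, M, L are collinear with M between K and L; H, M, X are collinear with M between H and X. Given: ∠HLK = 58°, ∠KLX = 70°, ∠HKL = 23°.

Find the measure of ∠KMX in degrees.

1. ∠HXL = 23°  [same arc HL]
2. ∠LMX = 87°  [△LMX]
3. ∠KMX = 93°  [linear pair at M on KL]

∠KMX = 93°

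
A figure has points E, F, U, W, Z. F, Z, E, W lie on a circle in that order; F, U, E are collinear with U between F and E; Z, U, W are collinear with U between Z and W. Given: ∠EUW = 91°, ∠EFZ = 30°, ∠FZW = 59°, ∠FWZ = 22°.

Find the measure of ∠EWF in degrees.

∠EWF = 52°

1. ∠FUW = 89°  [linear pair at U on FE]
2. ∠FEW = 59°  [same arc FW]
3. ∠EFW = 69°  [△FUW]
4. ∠EWF = 52°  [△FEW]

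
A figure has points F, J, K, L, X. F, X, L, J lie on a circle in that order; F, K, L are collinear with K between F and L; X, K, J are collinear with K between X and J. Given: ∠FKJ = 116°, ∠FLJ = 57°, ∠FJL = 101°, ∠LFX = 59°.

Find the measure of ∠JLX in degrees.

∠JLX = 99°

1. ∠LKX = 116°  [vertical angles at K]
2. ∠JKL = 64°  [linear pair at K on FL]
3. ∠LJX = 59°  [△LKJ]
4. ∠FXL = 79°  [cyclic FXLJ, opposite ∠X+∠J]
5. ∠FLX = 42°  [△FXL]
6. ∠JXL = 22°  [△XKL]
7. ∠JLX = 99°  [△XLJ]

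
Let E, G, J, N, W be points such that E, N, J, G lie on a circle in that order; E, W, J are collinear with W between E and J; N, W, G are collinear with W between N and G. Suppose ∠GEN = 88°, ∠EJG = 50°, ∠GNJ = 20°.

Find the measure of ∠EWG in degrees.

∠EWG = 118°

1. ∠ENG = 50°  [same arc EG]
2. ∠GEJ = 20°  [same arc JG]
3. ∠EGN = 42°  [△ENG]
4. ∠EWG = 118°  [△EWG]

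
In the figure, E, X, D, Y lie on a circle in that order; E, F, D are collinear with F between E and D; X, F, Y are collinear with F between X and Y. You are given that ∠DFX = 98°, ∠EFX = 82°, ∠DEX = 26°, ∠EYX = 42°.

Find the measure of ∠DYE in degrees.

∠DYE = 68°

1. ∠EFY = 98°  [vertical angles at F]
2. ∠DFY = 82°  [vertical angles at F]
3. ∠DYX = 26°  [same arc XD]
4. ∠DEY = 40°  [△EFY]
5. ∠EDY = 72°  [△DFY]
6. ∠DYE = 68°  [△EDY]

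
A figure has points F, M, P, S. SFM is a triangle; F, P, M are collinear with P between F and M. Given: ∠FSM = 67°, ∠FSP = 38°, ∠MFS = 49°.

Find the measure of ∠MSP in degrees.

∠MSP = 29°

1. ∠FMS = 64°  [△SFM]
2. ∠PFS = 49°  [P on ray FM]
3. ∠PMS = 64°  [P on ray MF]
4. ∠FPS = 93°  [△SFP]
5. ∠MPS = 87°  [linear pair at P on FM]
6. ∠MSP = 29°  [△SPM]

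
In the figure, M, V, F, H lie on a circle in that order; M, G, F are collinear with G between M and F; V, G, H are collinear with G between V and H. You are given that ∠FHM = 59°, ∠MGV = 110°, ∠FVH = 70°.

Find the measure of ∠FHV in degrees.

∠FHV = 19°

1. ∠FVM = 121°  [cyclic MVFH, opposite ∠V+∠H]
2. ∠FGV = 70°  [linear pair at G on MF]
3. ∠MFV = 40°  [△VGF]
4. ∠FMV = 19°  [△MVF]
5. ∠FHV = 19°  [same arc VF]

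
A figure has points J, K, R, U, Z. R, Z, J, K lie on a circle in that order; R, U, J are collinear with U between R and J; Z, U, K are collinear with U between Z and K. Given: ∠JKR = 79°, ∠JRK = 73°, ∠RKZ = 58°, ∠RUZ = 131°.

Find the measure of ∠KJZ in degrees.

∠KJZ = 86°

1. ∠KJR = 28°  [△RJK]
2. ∠JZK = 73°  [same arc JK]
3. ∠JUK = 131°  [vertical angles at U]
4. ∠JKZ = 21°  [△JUK]
5. ∠KJZ = 86°  [△ZJK]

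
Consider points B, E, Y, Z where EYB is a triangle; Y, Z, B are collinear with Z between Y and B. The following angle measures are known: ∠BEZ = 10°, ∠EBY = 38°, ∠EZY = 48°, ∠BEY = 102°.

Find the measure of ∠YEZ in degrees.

1. ∠BYE = 40°  [△EYB]
2. ∠EYZ = 40°  [Z on ray YB]
3. ∠YEZ = 92°  [△EYZ]

∠YEZ = 92°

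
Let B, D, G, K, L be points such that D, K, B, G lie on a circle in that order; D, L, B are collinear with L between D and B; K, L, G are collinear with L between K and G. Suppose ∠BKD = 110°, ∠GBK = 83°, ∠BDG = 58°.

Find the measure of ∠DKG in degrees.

∠DKG = 52°

1. ∠BGD = 70°  [cyclic DKBG, opposite ∠K+∠G]
2. ∠DBG = 52°  [△DBG]
3. ∠DKG = 52°  [same arc DG]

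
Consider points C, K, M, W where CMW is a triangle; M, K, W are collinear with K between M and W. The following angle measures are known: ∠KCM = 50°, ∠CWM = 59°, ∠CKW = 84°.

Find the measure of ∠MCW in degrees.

∠MCW = 87°

1. ∠CKM = 96°  [linear pair at K on MW]
2. ∠CMK = 34°  [△CMK]
3. ∠CMW = 34°  [K on ray MW]
4. ∠MCW = 87°  [△CMW]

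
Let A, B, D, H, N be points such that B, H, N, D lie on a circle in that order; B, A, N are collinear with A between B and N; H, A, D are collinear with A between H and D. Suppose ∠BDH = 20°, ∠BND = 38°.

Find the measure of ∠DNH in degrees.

∠DNH = 58°

1. ∠BHD = 38°  [same arc BD]
2. ∠DBH = 122°  [△BHD]
3. ∠DNH = 58°  [cyclic BHND, opposite ∠B+∠N]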